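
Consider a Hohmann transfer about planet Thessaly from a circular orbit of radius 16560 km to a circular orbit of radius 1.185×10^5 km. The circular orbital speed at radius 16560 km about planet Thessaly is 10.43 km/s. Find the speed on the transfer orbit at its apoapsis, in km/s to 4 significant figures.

From the circular-orbit relation v² = μ/r at r = 16560 km: μ = v²r = (10.43)² × 16560 = 1.80148×10^6 km³/s².
Transfer-ellipse semi-major axis a_t = (r₁ + r₂)/2 = (16560 + 1.185×10^5)/2 = 67530 km.
At apoapsis, r = 1.185×10^5 km.
From the vis-viva equation, v = √[μ(2/r − 1/a_t)] = 1.931 km/s.

v = 1.931 km/s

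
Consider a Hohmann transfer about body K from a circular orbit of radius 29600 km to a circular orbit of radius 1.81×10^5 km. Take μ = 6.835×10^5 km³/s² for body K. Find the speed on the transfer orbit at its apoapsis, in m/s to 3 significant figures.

v = 1030 m/s

Transfer-ellipse semi-major axis a_t = (r₁ + r₂)/2 = (29600 + 1.810×10^5)/2 = 1.053×10^5 km.
At apoapsis, r = 1.810×10^5 km.
Applying v² = μ(2/r − 1/a_t): v = 1.030 km/s.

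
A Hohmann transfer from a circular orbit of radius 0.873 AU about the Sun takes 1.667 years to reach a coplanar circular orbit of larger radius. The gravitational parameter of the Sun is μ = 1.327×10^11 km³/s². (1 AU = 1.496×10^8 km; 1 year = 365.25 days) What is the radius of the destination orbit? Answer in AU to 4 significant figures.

r₂ = 3.590 AU

In km: r₁ = 0.873 × 1.496×10^8 = 1.306008×10^8 km.
Transfer time t = 1.667 years × 365.25 × 86400 s = 5.26065192×10^7 s, and t = π√(a_t³/μ).
So a_t = (μ t²/π²)^(1/3) = (1.327×10^11 × (5.26065192×10^7)² / π²)^(1/3) = 3.3385×10^8 km.
Since a_t = (r₁ + r₂)/2, r₂ = 2a_t − r₁ = 2×3.3385×10^8 − 1.306008×10^8 = 5.370992×10^8 km.
In AU: r₂ = 5.370992×10^8 / 1.496×10^8 = 3.590 AU.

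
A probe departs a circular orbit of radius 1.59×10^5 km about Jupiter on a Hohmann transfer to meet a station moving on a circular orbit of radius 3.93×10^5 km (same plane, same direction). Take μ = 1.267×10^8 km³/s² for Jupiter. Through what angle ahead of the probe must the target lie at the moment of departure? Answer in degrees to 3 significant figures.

φ = 74.1°

The Hohmann ellipse has a_t = (r₁ + r₂)/2 = 2.760×10^5 km.
The half-period of the transfer ellipse is t = π√(a_t³/μ) = 40470 s.
The target's mean motion on its circular orbit is ω₂ = √(μ/r₂³) = 4.569×10^-5 rad/s.
Angle swept by the target during transfer: ω₂·t = 1.849 rad = 105.9°.
The probe traverses 180° on the transfer ellipse, so the target must lead by 180° − 105.9° = 74.1°.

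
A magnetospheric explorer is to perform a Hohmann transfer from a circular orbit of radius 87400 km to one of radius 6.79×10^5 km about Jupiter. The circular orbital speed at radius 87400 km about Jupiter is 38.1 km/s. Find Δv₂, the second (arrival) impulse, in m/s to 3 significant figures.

From the circular-orbit relation v² = μ/r at r = 87400 km: μ = v²r = (38.1)² × 87400 = 1.26871×10^8 km³/s².
Transfer-ellipse semi-major axis a_t = (r₁ + r₂)/2 = (87400 + 6.790×10^5)/2 = 3.832×10^5 km.
Circular speed at r = 6.790×10^5 km: v_c = √(μ/r) = 13.669 km/s.
Transfer-orbit speed at the same r (vis-viva, a = a_t): v_t = √[μ(2/r − 1/a_t)] = 6.5281 km/s.
Δv₂ = |v_t − v_c| = |6.5281 − 13.669| = 7.141 km/s.

Δv₂ = 7140 m/s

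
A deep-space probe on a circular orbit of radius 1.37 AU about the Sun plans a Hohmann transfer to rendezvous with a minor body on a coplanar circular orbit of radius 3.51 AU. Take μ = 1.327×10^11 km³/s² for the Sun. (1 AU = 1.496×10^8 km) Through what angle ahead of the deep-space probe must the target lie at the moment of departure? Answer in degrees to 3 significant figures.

In km: r₁ = 1.37 × 1.496×10^8 = 2.04952×10^8 km; r₂ = 3.51 × 1.496×10^8 = 5.25096×10^8 km.
Transfer-ellipse semi-major axis a_t = (r₁ + r₂)/2 = (2.04952×10^8 + 5.25096×10^8)/2 = 3.65024×10^8 km.
The half-period of the transfer ellipse is t = π√(a_t³/μ) = 6.0145×10^7 s.
Target angular speed ω₂ = √(μ/r₂³) = 3.0275×10^-8 rad/s.
Angle swept by the target during transfer: ω₂·t = 1.821 rad = 104.3°.
Arrival is 180° from departure on the ellipse, so φ = 180° − 104.3° = 75.7°.

φ = 75.7°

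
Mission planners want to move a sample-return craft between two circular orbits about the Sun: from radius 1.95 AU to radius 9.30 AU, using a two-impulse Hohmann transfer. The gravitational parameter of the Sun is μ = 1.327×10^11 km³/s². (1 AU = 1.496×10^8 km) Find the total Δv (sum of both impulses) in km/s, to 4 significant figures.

In km: r₁ = 1.95 × 1.496×10^8 = 2.9172×10^8 km; r₂ = 9.30 × 1.496×10^8 = 1.39128×10^9 km.
Transfer-ellipse semi-major axis a_t = (r₁ + r₂)/2 = (2.9172×10^8 + 1.39128×10^9)/2 = 8.415×10^8 km.
Circular speed at r₁: v₁ = √(μ/r₁) = √(1.327×10^11/2.9172×10^8) = 21.328 km/s.
On the transfer ellipse at r₁, vis-viva equation gives v_p = √[μ(2/r₁ − 1/a_t)] = 27.424 km/s.
First burn Δv₁ = |v_p − v₁| = 6.096 km/s.
Circular speed at r₂: v₂ = √(μ/r₂) = 9.766 km/s.
Transfer-orbit speed at r₂: v_a = √[μ(2/r₂ − 1/a_t)] = 5.750 km/s.
Second burn Δv₂ = |v₂ − v_a| = 4.016 km/s.
Total Δv = Δv₁ + Δv₂ = 10.11 km/s.

Δv = 10.11 km/s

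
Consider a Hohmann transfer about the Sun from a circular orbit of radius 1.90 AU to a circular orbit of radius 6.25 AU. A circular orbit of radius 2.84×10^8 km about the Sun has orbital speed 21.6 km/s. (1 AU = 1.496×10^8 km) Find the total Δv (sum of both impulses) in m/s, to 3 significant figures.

From the circular-orbit relation v² = μ/r at r = 2.84×10^8 km: μ = v²r = (21.6)² × 2.84×10^8 = 1.32503×10^11 km³/s².
In km: r₁ = 1.90 × 1.496×10^8 = 2.8424×10^8 km; r₂ = 6.25 × 1.496×10^8 = 9.350×10^8 km.
Semi-major axis of the transfer orbit: a_t = (2.8424×10^8 + 9.350×10^8)/2 = 6.0962×10^8 km.
At r₁ the circular-orbit speed is v₁ = √(μ/r₁) = 21.591 km/s.
On the transfer ellipse at r₁, v² = μ(2/r − 1/a) gives v_p = √[μ(2/r₁ − 1/a_t)] = 26.739 km/s.
First burn Δv₁ = |v_p − v₁| = 5.148 km/s.
Circular speed at r₂: v₂ = √(μ/r₂) = 11.9044 km/s.
Transfer-orbit speed at r₂: v_a = √[μ(2/r₂ − 1/a_t)] = 8.12868 km/s.
Second burn Δv₂ = |v₂ − v_a| = 3.776 km/s.
Δv = Δv₁ + Δv₂ = 5.148 + 3.776 = 8.924 km/s.

Δv = 8920 m/s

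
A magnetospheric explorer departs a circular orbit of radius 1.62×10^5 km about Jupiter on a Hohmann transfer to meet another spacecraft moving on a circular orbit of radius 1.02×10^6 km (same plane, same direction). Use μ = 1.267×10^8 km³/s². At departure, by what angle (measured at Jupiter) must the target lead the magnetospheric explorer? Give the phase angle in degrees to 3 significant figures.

φ = 101°

Semi-major axis of the transfer orbit: a_t = (1.620×10^5 + 1.020×10^6)/2 = 5.910×10^5 km.
The half-period of the transfer ellipse is t = π√(a_t³/μ) = 1.26807×10^5 s.
The target's mean motion on its circular orbit is ω₂ = √(μ/r₂³) = 1.09267×10^-5 rad/s.
Angle swept by the target during transfer: ω₂·t = 1.3856 rad = 79.39°.
The magnetospheric explorer traverses 180° on the transfer ellipse, so the target must lead by 180° − 79.39° = 101°.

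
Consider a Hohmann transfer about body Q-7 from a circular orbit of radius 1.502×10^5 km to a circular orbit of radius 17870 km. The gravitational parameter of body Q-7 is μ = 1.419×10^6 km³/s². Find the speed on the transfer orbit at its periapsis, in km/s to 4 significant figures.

v = 11.91 km/s

The Hohmann ellipse has a_t = (r₁ + r₂)/2 = 84035 km.
The periapsis of the transfer ellipse is at r = 17870 km.
Applying v² = μ(2/r − 1/a_t): v = 11.91 km/s.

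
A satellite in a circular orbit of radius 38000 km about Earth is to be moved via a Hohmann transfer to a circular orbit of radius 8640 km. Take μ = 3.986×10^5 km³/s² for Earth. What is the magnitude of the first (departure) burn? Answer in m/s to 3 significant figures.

Δv₁ = 1270 m/s

Transfer-ellipse semi-major axis a_t = (r₁ + r₂)/2 = (38000 + 8640)/2 = 23320 km.
On the circular orbit at r = 38000 km, v_c = √(μ/r) = 3.2387 km/s.
Vis-viva on the transfer ellipse at r = 38000 km gives v_t = √[μ(2/r − 1/a_t)] = 1.9714 km/s.
Δv₁ = |v_t − v_c| = |1.9714 − 3.2387| = 1.267 km/s.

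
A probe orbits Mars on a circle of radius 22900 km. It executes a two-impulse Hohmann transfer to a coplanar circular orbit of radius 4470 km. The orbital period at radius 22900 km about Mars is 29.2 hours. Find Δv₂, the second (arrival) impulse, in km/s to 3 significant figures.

Δv₂ = 0.910 km/s

From Kepler's third law T² = 4π²r³/μ at r = 22900 km, T = 29.2 hours = 29.2 × 3600 s = 1.0512×10^5 s: μ = 4π²r³/T² = 42903.8 km³/s².
The Hohmann ellipse has a_t = (r₁ + r₂)/2 = 13685 km.
Circular speed at r = 4470 km: v_c = √(μ/r) = 3.09809 km/s.
Transfer-orbit speed at the same r (vis-viva, a = a_t): v_t = √[μ(2/r − 1/a_t)] = 4.00765 km/s.
Δv₂ = |v_t − v_c| = |4.00765 − 3.09809| = 0.9096 km/s.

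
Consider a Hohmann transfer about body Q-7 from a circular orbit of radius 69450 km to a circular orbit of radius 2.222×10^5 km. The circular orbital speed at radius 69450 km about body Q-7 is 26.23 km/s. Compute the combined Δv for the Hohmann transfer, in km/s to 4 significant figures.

Δv = 10.69 km/s

From the circular-orbit relation v² = μ/r at r = 69450 km: μ = v²r = (26.23)² × 69450 = 4.77825×10^7 km³/s².
Transfer-ellipse semi-major axis a_t = (r₁ + r₂)/2 = (69450 + 2.222×10^5)/2 = 1.45825×10^5 km.
Circular speed at r₁: v₁ = √(μ/r₁) = √(4.77825×10^7/69450) = 26.230 km/s.
On the transfer ellipse at r₁, vis-viva gives v_p = √[μ(2/r₁ − 1/a_t)] = 32.378 km/s.
First burn Δv₁ = |v_p − v₁| = 6.148 km/s.
At r₂, v₂ = √(μ/r₂) = 14.664 km/s.
Transfer-orbit speed at r₂: v_a = √[μ(2/r₂ − 1/a_t)] = 10.120 km/s.
Second burn Δv₂ = |v₂ − v_a| = 4.544 km/s.
Total Δv = Δv₁ + Δv₂ = 10.69 km/s.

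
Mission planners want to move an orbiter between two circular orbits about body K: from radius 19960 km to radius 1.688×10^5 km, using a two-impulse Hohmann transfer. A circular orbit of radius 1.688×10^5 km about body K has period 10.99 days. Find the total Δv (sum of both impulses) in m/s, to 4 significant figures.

Δv = 1699 m/s

From Kepler's third law T² = 4π²r³/μ at r = 1.688×10^5 km, T = 10.99 days = 10.99 × 86400 s = 9.49536×10^5 s: μ = 4π²r³/T² = 2.10598×10^5 km³/s².
Transfer-ellipse semi-major axis a_t = (r₁ + r₂)/2 = (19960 + 1.688×10^5)/2 = 94380 km.
Circular speed at r₁: v₁ = √(μ/r₁) = √(2.10598×10^5/19960) = 3.248 km/s.
Transfer-orbit speed at r₁ (v² = μ(2/r − 1/a)): v_p = √[μ(2/r₁ − 1/a_t)] = 4.344 km/s.
First burn Δv₁ = |v_p − v₁| = 1.096 km/s.
At r₂, v₂ = √(μ/r₂) = 1.117 km/s.
Transfer-orbit speed at r₂: v_a = √[μ(2/r₂ − 1/a_t)] = 0.5137 km/s.
Second burn Δv₂ = |v₂ − v_a| = 0.6033 km/s.
Total Δv = Δv₁ + Δv₂ = 1.699 km/s.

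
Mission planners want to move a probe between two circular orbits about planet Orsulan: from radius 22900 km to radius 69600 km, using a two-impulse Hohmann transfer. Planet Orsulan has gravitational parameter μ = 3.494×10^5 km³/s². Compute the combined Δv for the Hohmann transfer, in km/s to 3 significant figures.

Δv = 1.55 km/s

Semi-major axis of the transfer orbit: a_t = (22900 + 69600)/2 = 46250 km.
At r₁ the circular-orbit speed is v₁ = √(μ/r₁) = 3.9061 km/s.
Transfer-orbit speed at r₁ (vis-viva): v_p = √[μ(2/r₁ − 1/a_t)] = 4.7917 km/s.
First burn Δv₁ = |v_p − v₁| = 0.8856 km/s.
Circular speed at r₂: v₂ = √(μ/r₂) = 2.241 km/s.
Transfer-orbit speed at r₂: v_a = √[μ(2/r₂ − 1/a_t)] = 1.577 km/s.
Second burn Δv₂ = |v₂ − v_a| = 0.6640 km/s.
Total Δv = Δv₁ + Δv₂ = 1.550 km/s.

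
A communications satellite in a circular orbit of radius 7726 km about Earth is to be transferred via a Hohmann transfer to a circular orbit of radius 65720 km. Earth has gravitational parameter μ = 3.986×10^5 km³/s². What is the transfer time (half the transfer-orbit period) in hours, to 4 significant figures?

t = 9.727 hours

Semi-major axis of the transfer orbit: a_t = (7726 + 65720)/2 = 36723 km.
Half the transfer-orbit period gives t = π√(a_t³/μ) = 35018 s.
Converting: 35018 s ÷ 3600 s/hour = 9.727 hours.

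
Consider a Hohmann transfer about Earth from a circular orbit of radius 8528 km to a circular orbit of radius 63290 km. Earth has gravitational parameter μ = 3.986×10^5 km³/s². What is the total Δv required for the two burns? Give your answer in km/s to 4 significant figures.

The Hohmann ellipse has a_t = (r₁ + r₂)/2 = 35909 km.
At r₁ the circular-orbit speed is v₁ = √(μ/r₁) = 6.83668 km/s.
Transfer-orbit speed at r₁ (vis-viva): v_p = √[μ(2/r₁ − 1/a_t)] = 9.07634 km/s.
First burn Δv₁ = |v_p − v₁| = 2.2397 km/s.
At r₂, v₂ = √(μ/r₂) = 2.5096 km/s.
Transfer-orbit speed at r₂: v_a = √[μ(2/r₂ − 1/a_t)] = 1.2230 km/s.
Second burn Δv₂ = |v₂ − v_a| = 1.2866 km/s.
Δv = Δv₁ + Δv₂ = 2.2397 + 1.2866 = 3.526 km/s.

Δv = 3.526 km/s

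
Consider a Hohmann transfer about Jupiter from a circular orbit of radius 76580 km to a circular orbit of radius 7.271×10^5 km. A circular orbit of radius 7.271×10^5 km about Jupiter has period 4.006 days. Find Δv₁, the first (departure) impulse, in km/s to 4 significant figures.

Δv₁ = 14.04 km/s

From Kepler's third law T² = 4π²r³/μ at r = 7.271×10^5 km, T = 4.006 days = 4.006 × 86400 s = 3.461184×10^5 s: μ = 4π²r³/T² = 1.26676×10^8 km³/s².
Transfer-ellipse semi-major axis a_t = (r₁ + r₂)/2 = (76580 + 7.271×10^5)/2 = 4.0184×10^5 km.
On the circular orbit at r = 76580 km, v_c = √(μ/r) = 40.67 km/s.
Transfer-orbit speed at the same r (vis-viva, a = a_t): v_t = √[μ(2/r − 1/a_t)] = 54.71 km/s.
Δv₁ = |v_t − v_c| = |54.71 − 40.67| = 14.04 km/s.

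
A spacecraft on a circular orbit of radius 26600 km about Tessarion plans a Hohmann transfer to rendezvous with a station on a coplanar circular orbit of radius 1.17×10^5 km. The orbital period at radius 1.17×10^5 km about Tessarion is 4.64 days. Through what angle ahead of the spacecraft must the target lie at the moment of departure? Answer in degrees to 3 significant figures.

φ = 93.5°

From Kepler's third law T² = 4π²r³/μ at r = 1.17×10^5 km, T = 4.64 days = 4.64 × 86400 s = 4.00896×10^5 s: μ = 4π²r³/T² = 3.93418×10^5 km³/s².
The Hohmann ellipse has a_t = (r₁ + r₂)/2 = 71800 km.
The half-period of the transfer ellipse is t = π√(a_t³/μ) = 96363 s.
The target's mean motion on its circular orbit is ω₂ = √(μ/r₂³) = 1.5673×10^-5 rad/s.
Angle swept by the target during transfer: ω₂·t = 1.5103 rad = 86.53°.
Arrival is 180° from departure on the ellipse, so φ = 180° − 86.53° = 93.5°.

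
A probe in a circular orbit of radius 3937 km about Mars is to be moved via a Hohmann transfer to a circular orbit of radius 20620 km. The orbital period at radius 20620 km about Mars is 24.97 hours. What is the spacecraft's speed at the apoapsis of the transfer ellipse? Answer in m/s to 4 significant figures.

From Kepler's third law T² = 4π²r³/μ at r = 20620 km, T = 24.97 hours = 24.97 × 3600 s = 89892 s: μ = 4π²r³/T² = 42833.5 km³/s².
The Hohmann ellipse has a_t = (r₁ + r₂)/2 = 12278.5 km.
The apoapsis of the transfer ellipse is at r = 20620 km.
From the vis-viva equation, v = √[μ(2/r − 1/a_t)] = 0.8161 km/s.

v = 816.1 m/s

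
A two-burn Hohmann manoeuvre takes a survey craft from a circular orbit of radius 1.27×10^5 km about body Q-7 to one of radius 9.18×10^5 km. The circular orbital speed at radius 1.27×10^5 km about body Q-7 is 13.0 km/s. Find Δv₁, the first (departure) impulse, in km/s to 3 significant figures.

From the circular-orbit relation v² = μ/r at r = 1.27×10^5 km: μ = v²r = (13.0)² × 1.27×10^5 = 2.14630×10^7 km³/s².
Transfer-ellipse semi-major axis a_t = (r₁ + r₂)/2 = (1.270×10^5 + 9.180×10^5)/2 = 5.225×10^5 km.
Circular speed at r = 1.270×10^5 km: v_c = √(μ/r) = 13.000 km/s.
Vis-viva on the transfer ellipse at r = 1.270×10^5 km gives v_t = √[μ(2/r − 1/a_t)] = 17.231 km/s.
Δv₁ = |v_t − v_c| = |17.231 − 13.000| = 4.231 km/s.

Δv₁ = 4.23 km/s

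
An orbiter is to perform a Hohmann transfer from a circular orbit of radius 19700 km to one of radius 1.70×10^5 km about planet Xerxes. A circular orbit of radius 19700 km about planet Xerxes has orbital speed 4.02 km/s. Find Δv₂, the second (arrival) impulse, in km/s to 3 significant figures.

From the circular-orbit relation v² = μ/r at r = 19700 km: μ = v²r = (4.02)² × 19700 = 3.18360×10^5 km³/s².
The Hohmann ellipse has a_t = (r₁ + r₂)/2 = 94850 km.
Circular speed at r = 1.700×10^5 km: v_c = √(μ/r) = 1.3685 km/s.
Transfer-orbit speed at the same r (vis-viva, a = a_t): v_t = √[μ(2/r − 1/a_t)] = 0.62366 km/s.
Δv₂ = |v_t − v_c| = |0.62366 − 1.3685| = 0.7448 km/s.

Δv₂ = 0.745 km/s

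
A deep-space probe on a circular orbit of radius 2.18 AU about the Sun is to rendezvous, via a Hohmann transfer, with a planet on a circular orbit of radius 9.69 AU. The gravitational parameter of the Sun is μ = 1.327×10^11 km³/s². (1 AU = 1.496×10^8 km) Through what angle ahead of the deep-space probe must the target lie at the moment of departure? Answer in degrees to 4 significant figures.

φ = 93.72°

In km: r₁ = 2.18 × 1.496×10^8 = 3.26128×10^8 km; r₂ = 9.69 × 1.496×10^8 = 1.449624×10^9 km.
Semi-major axis of the transfer orbit: a_t = (3.26128×10^8 + 1.449624×10^9)/2 = 8.87876×10^8 km.
Transfer time t = π√(a_t³/μ) = 2.2816×10^8 s.
The target's mean motion on its circular orbit is ω₂ = √(μ/r₂³) = 6.6001×10^-9 rad/s.
Angle swept by the target during transfer: ω₂·t = 1.5059 rad = 86.28°.
The deep-space probe traverses 180° on the transfer ellipse, so the target must lead by 180° − 86.28° = 93.72°.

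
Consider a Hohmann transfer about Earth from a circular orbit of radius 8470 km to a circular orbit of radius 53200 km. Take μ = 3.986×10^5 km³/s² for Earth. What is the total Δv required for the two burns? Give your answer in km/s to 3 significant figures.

Δv = 3.45 km/s

The Hohmann ellipse has a_t = (r₁ + r₂)/2 = 30835 km.
Circular speed at r₁: v₁ = √(μ/r₁) = √(3.986×10^5/8470) = 6.8600 km/s.
Transfer-orbit speed at r₁ (vis-viva equation): v_p = √[μ(2/r₁ − 1/a_t)] = 9.0107 km/s.
First burn Δv₁ = |v_p − v₁| = 2.1507 km/s.
At r₂, v₂ = √(μ/r₂) = 2.7372 km/s.
Transfer-orbit speed at r₂: v_a = √[μ(2/r₂ − 1/a_t)] = 1.4346 km/s.
Second burn Δv₂ = |v₂ − v_a| = 1.3026 km/s.
Δv = Δv₁ + Δv₂ = 2.1507 + 1.3026 = 3.453 km/s.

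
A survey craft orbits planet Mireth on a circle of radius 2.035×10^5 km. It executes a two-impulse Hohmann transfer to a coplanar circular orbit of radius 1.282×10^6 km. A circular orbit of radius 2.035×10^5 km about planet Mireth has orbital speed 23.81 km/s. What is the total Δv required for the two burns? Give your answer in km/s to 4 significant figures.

From the circular-orbit relation v² = μ/r at r = 2.035×10^5 km: μ = v²r = (23.81)² × 2.035×10^5 = 1.15367×10^8 km³/s².
Semi-major axis of the transfer orbit: a_t = (2.035×10^5 + 1.282×10^6)/2 = 7.4275×10^5 km.
At r₁ the circular-orbit speed is v₁ = √(μ/r₁) = 23.810 km/s.
Transfer-orbit speed at r₁ (vis-viva equation): v_p = √[μ(2/r₁ − 1/a_t)] = 31.281 km/s.
First burn Δv₁ = |v_p − v₁| = 7.471 km/s.
At r₂, v₂ = √(μ/r₂) = 9.486 km/s.
Transfer-orbit speed at r₂: v_a = √[μ(2/r₂ − 1/a_t)] = 4.965 km/s.
Second burn Δv₂ = |v₂ − v_a| = 4.521 km/s.
Δv = Δv₁ + Δv₂ = 7.471 + 4.521 = 11.99 km/s.

Δv = 11.99 km/s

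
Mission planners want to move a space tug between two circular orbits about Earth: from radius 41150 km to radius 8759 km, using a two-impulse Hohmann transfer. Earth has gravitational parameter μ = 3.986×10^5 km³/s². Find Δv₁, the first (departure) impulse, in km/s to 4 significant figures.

Δv₁ = 1.268 km/s

Semi-major axis of the transfer orbit: a_t = (41150 + 8759)/2 = 24954.5 km.
Circular speed at r = 41150 km: v_c = √(μ/r) = 3.112 km/s.
Transfer-orbit speed at the same r (vis-viva, a = a_t): v_t = √[μ(2/r − 1/a_t)] = 1.844 km/s.
Δv₁ = |v_t − v_c| = |1.844 − 3.112| = 1.268 km/s.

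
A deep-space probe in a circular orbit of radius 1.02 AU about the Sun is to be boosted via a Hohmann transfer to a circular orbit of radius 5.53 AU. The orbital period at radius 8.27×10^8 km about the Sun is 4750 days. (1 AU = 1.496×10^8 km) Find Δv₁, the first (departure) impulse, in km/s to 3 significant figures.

Δv₁ = 8.83 km/s

From Kepler's third law T² = 4π²r³/μ at r = 8.27×10^8 km, T = 4750 days = 4750 × 86400 s = 4.104×10^8 s: μ = 4π²r³/T² = 1.32575×10^11 km³/s².
In km: r₁ = 1.02 × 1.496×10^8 = 1.52592×10^8 km; r₂ = 5.53 × 1.496×10^8 = 8.27288×10^8 km.
The Hohmann ellipse has a_t = (r₁ + r₂)/2 = 4.8994×10^8 km.
Circular speed at r = 1.52592×10^8 km: v_c = √(μ/r) = 29.476 km/s.
Transfer-orbit speed at the same r (vis-viva, a = a_t): v_t = √[μ(2/r − 1/a_t)] = 38.302 km/s.
Δv₁ = |v_t − v_c| = |38.302 − 29.476| = 8.826 km/s.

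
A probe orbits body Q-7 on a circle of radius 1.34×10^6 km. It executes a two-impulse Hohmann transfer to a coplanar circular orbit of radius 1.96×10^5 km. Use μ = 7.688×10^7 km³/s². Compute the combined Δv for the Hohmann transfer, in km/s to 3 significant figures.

Δv = 10.1 km/s

The Hohmann ellipse has a_t = (r₁ + r₂)/2 = 7.680×10^5 km.
At r₁ the circular-orbit speed is v₁ = √(μ/r₁) = 7.5745 km/s.
On the transfer ellipse at r₁, v² = μ(2/r − 1/a) gives v_a = √[μ(2/r₁ − 1/a_t)] = 3.8265 km/s.
First burn Δv₁ = |v_a − v₁| = 3.748 km/s.
At r₂, v₂ = √(μ/r₂) = 19.805 km/s.
Transfer-orbit speed at r₂: v_p = √[μ(2/r₂ − 1/a_t)] = 26.161 km/s.
Second burn Δv₂ = |v₂ − v_p| = 6.356 km/s.
Total Δv = Δv₁ + Δv₂ = 10.10 km/s.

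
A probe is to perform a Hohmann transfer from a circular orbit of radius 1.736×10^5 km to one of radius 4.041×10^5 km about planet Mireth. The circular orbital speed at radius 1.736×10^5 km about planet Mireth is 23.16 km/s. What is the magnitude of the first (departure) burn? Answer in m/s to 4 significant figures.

Δv₁ = 4233 m/s

From the circular-orbit relation v² = μ/r at r = 1.736×10^5 km: μ = v²r = (23.16)² × 1.736×10^5 = 9.31165×10^7 km³/s².
Transfer-ellipse semi-major axis a_t = (r₁ + r₂)/2 = (1.736×10^5 + 4.041×10^5)/2 = 2.8885×10^5 km.
Circular speed at r = 1.736×10^5 km: v_c = √(μ/r) = 23.160 km/s.
Transfer-orbit speed at the same r (vis-viva, a = a_t): v_t = √[μ(2/r − 1/a_t)] = 27.393 km/s.
Δv₁ = |v_t − v_c| = |27.393 − 23.160| = 4.233 km/s.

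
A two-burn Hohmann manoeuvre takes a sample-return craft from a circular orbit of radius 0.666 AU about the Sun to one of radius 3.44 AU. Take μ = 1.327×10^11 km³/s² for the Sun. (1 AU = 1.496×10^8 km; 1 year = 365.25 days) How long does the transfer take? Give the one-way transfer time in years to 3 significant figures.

t = 1.47 years

In km: r₁ = 0.666 × 1.496×10^8 = 9.96336×10^7 km; r₂ = 3.44 × 1.496×10^8 = 5.14624×10^8 km.
Transfer-ellipse semi-major axis a_t = (r₁ + r₂)/2 = (9.96336×10^7 + 5.14624×10^8)/2 = 3.071288×10^8 km.
By Kepler's third law the transfer-orbit period is T = 2π√(a_t³/μ), so t = T/2 = 4.642×10^7 s.
Converting: 4.642×10^7 s ÷ 3.15576×10^7 s/year (365.25 × 86400) = 1.47 years.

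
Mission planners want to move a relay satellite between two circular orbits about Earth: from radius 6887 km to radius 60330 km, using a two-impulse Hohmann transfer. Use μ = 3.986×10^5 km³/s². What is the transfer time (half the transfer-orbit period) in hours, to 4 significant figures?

t = 8.516 hours

Semi-major axis of the transfer orbit: a_t = (6887 + 60330)/2 = 33608.5 km.
By Kepler's third law the transfer-orbit period is T = 2π√(a_t³/μ), so t = T/2 = 30659 s.
Converting: 30659 s ÷ 3600 s/hour = 8.516 hours.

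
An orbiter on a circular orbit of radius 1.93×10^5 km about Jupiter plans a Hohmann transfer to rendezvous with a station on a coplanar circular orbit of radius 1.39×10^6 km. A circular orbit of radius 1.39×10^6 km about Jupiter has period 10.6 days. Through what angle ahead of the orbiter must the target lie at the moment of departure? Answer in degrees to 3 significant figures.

φ = 103°

From Kepler's third law T² = 4π²r³/μ at r = 1.39×10^6 km, T = 10.6 days = 10.6 × 86400 s = 9.1584×10^5 s: μ = 4π²r³/T² = 1.26405×10^8 km³/s².
The Hohmann ellipse has a_t = (r₁ + r₂)/2 = 7.915×10^5 km.
Transfer time t = π√(a_t³/μ) = 1.9676×10^5 s.
The target's mean motion on its circular orbit is ω₂ = √(μ/r₂³) = 6.8606×10^-6 rad/s.
Angle swept by the target during transfer: ω₂·t = 1.3499 rad = 77.34°.
The orbiter traverses 180° on the transfer ellipse, so the target must lead by 180° − 77.34° = 103°.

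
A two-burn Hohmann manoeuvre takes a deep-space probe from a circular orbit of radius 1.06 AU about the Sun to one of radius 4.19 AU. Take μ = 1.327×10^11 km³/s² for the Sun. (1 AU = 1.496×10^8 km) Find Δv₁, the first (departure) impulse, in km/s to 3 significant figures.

Δv₁ = 7.62 km/s

In km: r₁ = 1.06 × 1.496×10^8 = 1.58576×10^8 km; r₂ = 4.19 × 1.496×10^8 = 6.26824×10^8 km.
The Hohmann ellipse has a_t = (r₁ + r₂)/2 = 3.927×10^8 km.
Circular speed at r = 1.58576×10^8 km: v_c = √(μ/r) = 28.93 km/s.
Transfer-orbit speed at the same r (vis-viva, a = a_t): v_t = √[μ(2/r − 1/a_t)] = 36.55 km/s.
Δv₁ = |v_t − v_c| = |36.55 − 28.93| = 7.620 km/s.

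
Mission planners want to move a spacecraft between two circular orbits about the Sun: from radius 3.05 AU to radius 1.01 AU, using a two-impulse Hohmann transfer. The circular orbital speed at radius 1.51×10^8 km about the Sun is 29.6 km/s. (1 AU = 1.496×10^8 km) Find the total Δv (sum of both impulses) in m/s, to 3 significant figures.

Δv = 11700 m/s

From the circular-orbit relation v² = μ/r at r = 1.51×10^8 km: μ = v²r = (29.6)² × 1.51×10^8 = 1.32300×10^11 km³/s².
In km: r₁ = 3.05 × 1.496×10^8 = 4.5628×10^8 km; r₂ = 1.01 × 1.496×10^8 = 1.51096×10^8 km.
Semi-major axis of the transfer orbit: a_t = (4.5628×10^8 + 1.51096×10^8)/2 = 3.03688×10^8 km.
Circular speed at r₁: v₁ = √(μ/r₁) = √(1.32300×10^11/4.5628×10^8) = 17.028 km/s.
On the transfer ellipse at r₁, vis-viva equation gives v_a = √[μ(2/r₁ − 1/a_t)] = 12.011 km/s.
First burn Δv₁ = |v_a − v₁| = 5.017 km/s.
Circular speed at r₂: v₂ = √(μ/r₂) = 29.59 km/s.
Transfer-orbit speed at r₂: v_p = √[μ(2/r₂ − 1/a_t)] = 36.27 km/s.
Second burn Δv₂ = |v₂ − v_p| = 6.680 km/s.
Total Δv = Δv₁ + Δv₂ = 11.70 km/s.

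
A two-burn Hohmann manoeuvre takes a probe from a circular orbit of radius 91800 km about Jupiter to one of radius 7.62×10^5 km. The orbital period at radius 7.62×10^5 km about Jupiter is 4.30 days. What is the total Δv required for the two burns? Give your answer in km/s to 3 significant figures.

Δv = 19.4 km/s

From Kepler's third law T² = 4π²r³/μ at r = 7.62×10^5 km, T = 4.30 days = 4.30 × 86400 s = 3.7152×10^5 s: μ = 4π²r³/T² = 1.26549×10^8 km³/s².
Transfer-ellipse semi-major axis a_t = (r₁ + r₂)/2 = (91800 + 7.620×10^5)/2 = 4.269×10^5 km.
At r₁ the circular-orbit speed is v₁ = √(μ/r₁) = 37.129 km/s.
On the transfer ellipse at r₁, vis-viva equation gives v_p = √[μ(2/r₁ − 1/a_t)] = 49.605 km/s.
First burn Δv₁ = |v_p − v₁| = 12.48 km/s.
At r₂, v₂ = √(μ/r₂) = 12.887 km/s.
Transfer-orbit speed at r₂: v_a = √[μ(2/r₂ − 1/a_t)] = 5.9760 km/s.
Second burn Δv₂ = |v₂ − v_a| = 6.911 km/s.
Total Δv = Δv₁ + Δv₂ = 19.39 km/s.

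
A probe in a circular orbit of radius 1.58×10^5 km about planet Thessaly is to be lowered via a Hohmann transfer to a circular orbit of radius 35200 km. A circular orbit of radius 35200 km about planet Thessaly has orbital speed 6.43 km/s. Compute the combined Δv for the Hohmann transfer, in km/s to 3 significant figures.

Δv = 3.00 km/s

From the circular-orbit relation v² = μ/r at r = 35200 km: μ = v²r = (6.43)² × 35200 = 1.45534×10^6 km³/s².
The Hohmann ellipse has a_t = (r₁ + r₂)/2 = 96600 km.
Circular speed at r₁: v₁ = √(μ/r₁) = √(1.45534×10^6/1.580×10^5) = 3.035 km/s.
On the transfer ellipse at r₁, vis-viva equation gives v_a = √[μ(2/r₁ − 1/a_t)] = 1.832 km/s.
First burn Δv₁ = |v_a − v₁| = 1.203 km/s.
Circular speed at r₂: v₂ = √(μ/r₂) = 6.430 km/s.
Transfer-orbit speed at r₂: v_p = √[μ(2/r₂ − 1/a_t)] = 8.223 km/s.
Second burn Δv₂ = |v₂ − v_p| = 1.793 km/s.
Total Δv = Δv₁ + Δv₂ = 2.996 km/s.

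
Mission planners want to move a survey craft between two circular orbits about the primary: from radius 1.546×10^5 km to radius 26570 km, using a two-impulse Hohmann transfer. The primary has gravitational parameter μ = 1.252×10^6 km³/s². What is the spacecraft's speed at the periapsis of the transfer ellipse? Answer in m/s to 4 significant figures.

v = 8968 m/s

Transfer-ellipse semi-major axis a_t = (r₁ + r₂)/2 = (1.546×10^5 + 26570)/2 = 90585 km.
The periapsis of the transfer ellipse is at r = 26570 km.
Vis-viva: v = √[μ(2/r − 1/a_t)] = √[1.252×10^6 × (2/26570 − 1/90585)] = 8.968 km/s.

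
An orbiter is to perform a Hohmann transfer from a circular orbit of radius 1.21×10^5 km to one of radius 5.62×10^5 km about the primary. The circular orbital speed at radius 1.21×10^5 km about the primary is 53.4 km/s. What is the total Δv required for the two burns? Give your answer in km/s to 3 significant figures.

From the circular-orbit relation v² = μ/r at r = 1.21×10^5 km: μ = v²r = (53.4)² × 1.21×10^5 = 3.45039×10^8 km³/s².
The Hohmann ellipse has a_t = (r₁ + r₂)/2 = 3.415×10^5 km.
At r₁ the circular-orbit speed is v₁ = √(μ/r₁) = 53.40 km/s.
Transfer-orbit speed at r₁ (vis-viva equation): v_p = √[μ(2/r₁ − 1/a_t)] = 68.50 km/s.
First burn Δv₁ = |v_p − v₁| = 15.10 km/s.
Circular speed at r₂: v₂ = √(μ/r₂) = 24.78 km/s.
Transfer-orbit speed at r₂: v_a = √[μ(2/r₂ − 1/a_t)] = 14.75 km/s.
Second burn Δv₂ = |v₂ − v_a| = 10.03 km/s.
Total Δv = Δv₁ + Δv₂ = 25.13 km/s.

Δv = 25.1 km/s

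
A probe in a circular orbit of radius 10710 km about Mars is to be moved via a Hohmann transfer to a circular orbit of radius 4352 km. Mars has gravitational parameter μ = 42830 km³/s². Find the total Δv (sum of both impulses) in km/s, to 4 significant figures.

The Hohmann ellipse has a_t = (r₁ + r₂)/2 = 7531 km.
At r₁ the circular-orbit speed is v₁ = √(μ/r₁) = 1.9998 km/s.
Transfer-orbit speed at r₁ (vis-viva equation): v_a = √[μ(2/r₁ − 1/a_t)] = 1.5202 km/s.
First burn Δv₁ = |v_a − v₁| = 0.4796 km/s.
At r₂, v₂ = √(μ/r₂) = 3.137 km/s.
Transfer-orbit speed at r₂: v_p = √[μ(2/r₂ − 1/a_t)] = 3.741 km/s.
Second burn Δv₂ = |v₂ − v_p| = 0.6040 km/s.
Total Δv = Δv₁ + Δv₂ = 1.084 km/s.

Δv = 1.084 km/s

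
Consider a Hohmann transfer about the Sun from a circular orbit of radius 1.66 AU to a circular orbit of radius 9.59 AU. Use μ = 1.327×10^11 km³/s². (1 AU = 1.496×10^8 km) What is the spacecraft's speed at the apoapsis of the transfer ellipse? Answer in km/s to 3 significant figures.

In km: r₁ = 1.66 × 1.496×10^8 = 2.48336×10^8 km; r₂ = 9.59 × 1.496×10^8 = 1.434664×10^9 km.
Transfer-ellipse semi-major axis a_t = (r₁ + r₂)/2 = (2.48336×10^8 + 1.434664×10^9)/2 = 8.415×10^8 km.
The apoapsis of the transfer ellipse is at r = 1.434664×10^9 km.
Applying v² = μ(2/r − 1/a_t): v = 5.225 km/s.

v = 5.22 km/s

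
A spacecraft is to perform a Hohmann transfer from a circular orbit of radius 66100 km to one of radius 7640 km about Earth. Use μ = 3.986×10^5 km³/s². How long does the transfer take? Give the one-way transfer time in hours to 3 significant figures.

The Hohmann ellipse has a_t = (r₁ + r₂)/2 = 36870 km.
Transfer time t = π√(a_t³/μ) = π√((36870)³ / 3.986×10^5) = 35230 s.
Converting: 35230 s ÷ 3600 s/hour = 9.79 hours.

t = 9.79 hours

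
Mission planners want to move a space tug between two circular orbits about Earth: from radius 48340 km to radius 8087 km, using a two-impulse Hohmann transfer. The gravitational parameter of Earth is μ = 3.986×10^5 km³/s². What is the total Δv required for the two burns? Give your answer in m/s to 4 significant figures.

Semi-major axis of the transfer orbit: a_t = (48340 + 8087)/2 = 28213.5 km.
At r₁ the circular-orbit speed is v₁ = √(μ/r₁) = 2.8715 km/s.
On the transfer ellipse at r₁, v² = μ(2/r − 1/a) gives v_a = √[μ(2/r₁ − 1/a_t)] = 1.5374 km/s.
First burn Δv₁ = |v_a − v₁| = 1.334 km/s.
Circular speed at r₂: v₂ = √(μ/r₂) = 7.021 km/s.
Transfer-orbit speed at r₂: v_p = √[μ(2/r₂ − 1/a_t)] = 9.190 km/s.
Second burn Δv₂ = |v₂ − v_p| = 2.169 km/s.
Total Δv = Δv₁ + Δv₂ = 3.503 km/s.

Δv = 3503 m/s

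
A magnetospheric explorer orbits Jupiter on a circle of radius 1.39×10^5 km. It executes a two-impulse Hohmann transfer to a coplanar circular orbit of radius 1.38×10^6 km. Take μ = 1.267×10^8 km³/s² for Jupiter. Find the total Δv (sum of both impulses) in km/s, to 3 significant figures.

Δv = 16.0 km/s

The Hohmann ellipse has a_t = (r₁ + r₂)/2 = 7.595×10^5 km.
Circular speed at r₁: v₁ = √(μ/r₁) = √(1.267×10^8/1.390×10^5) = 30.19 km/s.
On the transfer ellipse at r₁, v² = μ(2/r − 1/a) gives v_p = √[μ(2/r₁ − 1/a_t)] = 40.70 km/s.
First burn Δv₁ = |v_p − v₁| = 10.51 km/s.
Circular speed at r₂: v₂ = √(μ/r₂) = 9.582 km/s.
Transfer-orbit speed at r₂: v_a = √[μ(2/r₂ − 1/a_t)] = 4.099 km/s.
Second burn Δv₂ = |v₂ − v_a| = 5.483 km/s.
Total Δv = Δv₁ + Δv₂ = 15.99 km/s.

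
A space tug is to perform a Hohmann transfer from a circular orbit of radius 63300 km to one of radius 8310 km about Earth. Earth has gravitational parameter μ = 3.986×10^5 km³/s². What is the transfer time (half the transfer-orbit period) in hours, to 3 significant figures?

Semi-major axis of the transfer orbit: a_t = (63300 + 8310)/2 = 35805 km.
By Kepler's third law the transfer-orbit period is T = 2π√(a_t³/μ), so t = T/2 = 33710 s.
Converting: 33710 s ÷ 3600 s/hour = 9.36 hours.

t = 9.36 hours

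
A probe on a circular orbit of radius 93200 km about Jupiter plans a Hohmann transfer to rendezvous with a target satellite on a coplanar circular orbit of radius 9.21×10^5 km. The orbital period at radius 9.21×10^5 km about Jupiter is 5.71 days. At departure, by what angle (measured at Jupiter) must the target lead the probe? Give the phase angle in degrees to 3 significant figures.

φ = 106°

From Kepler's third law T² = 4π²r³/μ at r = 9.21×10^5 km, T = 5.71 days = 5.71 × 86400 s = 4.93344×10^5 s: μ = 4π²r³/T² = 1.26718×10^8 km³/s².
The Hohmann ellipse has a_t = (r₁ + r₂)/2 = 5.071×10^5 km.
Transfer time t = π√(a_t³/μ) = 1.0078×10^5 s.
The target's mean motion on its circular orbit is ω₂ = √(μ/r₂³) = 1.2736×10^-5 rad/s.
Angle swept by the target during transfer: ω₂·t = 1.2835 rad = 73.54°.
Arrival is 180° from departure on the ellipse, so φ = 180° − 73.54° = 106°.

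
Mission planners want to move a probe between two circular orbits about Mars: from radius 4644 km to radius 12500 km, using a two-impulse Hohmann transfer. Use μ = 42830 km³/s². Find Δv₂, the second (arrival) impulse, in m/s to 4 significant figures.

Δv₂ = 488.6 m/s

Transfer-ellipse semi-major axis a_t = (r₁ + r₂)/2 = (4644 + 12500)/2 = 8572 km.
On the circular orbit at r = 12500 km, v_c = √(μ/r) = 1.8511 km/s.
Transfer-orbit speed at the same r (vis-viva, a = a_t): v_t = √[μ(2/r − 1/a_t)] = 1.3625 km/s.
Δv₂ = |v_t − v_c| = |1.3625 − 1.8511| = 0.4886 km/s.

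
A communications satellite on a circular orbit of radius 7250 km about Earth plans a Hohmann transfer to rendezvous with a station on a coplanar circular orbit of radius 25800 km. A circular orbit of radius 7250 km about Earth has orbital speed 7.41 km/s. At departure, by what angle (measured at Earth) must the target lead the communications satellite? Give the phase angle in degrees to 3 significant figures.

φ = 87.7°

From the circular-orbit relation v² = μ/r at r = 7250 km: μ = v²r = (7.41)² × 7250 = 3.98084×10^5 km³/s².
Transfer-ellipse semi-major axis a_t = (r₁ + r₂)/2 = (7250 + 25800)/2 = 16525 km.
The half-period of the transfer ellipse is t = π√(a_t³/μ) = 10577.3 s.
Target angular speed ω₂ = √(μ/r₂³) = 1.52250×10^-4 rad/s.
Angle swept by the target during transfer: ω₂·t = 1.6104 rad = 92.27°.
Arrival is 180° from departure on the ellipse, so φ = 180° − 92.27° = 87.7°.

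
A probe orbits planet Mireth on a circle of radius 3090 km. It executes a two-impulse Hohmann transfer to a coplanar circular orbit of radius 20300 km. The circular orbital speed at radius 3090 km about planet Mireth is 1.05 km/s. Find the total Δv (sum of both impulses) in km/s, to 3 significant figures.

From the circular-orbit relation v² = μ/r at r = 3090 km: μ = v²r = (1.05)² × 3090 = 3406.72 km³/s².
Transfer-ellipse semi-major axis a_t = (r₁ + r₂)/2 = (3090 + 20300)/2 = 11695 km.
Circular speed at r₁: v₁ = √(μ/r₁) = √(3406.72/3090) = 1.0500 km/s.
On the transfer ellipse at r₁, vis-viva equation gives v_p = √[μ(2/r₁ − 1/a_t)] = 1.3834 km/s.
First burn Δv₁ = |v_p − v₁| = 0.3334 km/s.
At r₂, v₂ = √(μ/r₂) = 0.4097 km/s.
Transfer-orbit speed at r₂: v_a = √[μ(2/r₂ − 1/a_t)] = 0.2106 km/s.
Second burn Δv₂ = |v₂ − v_a| = 0.1991 km/s.
Total Δv = Δv₁ + Δv₂ = 0.5325 km/s.

Δv = 0.532 km/s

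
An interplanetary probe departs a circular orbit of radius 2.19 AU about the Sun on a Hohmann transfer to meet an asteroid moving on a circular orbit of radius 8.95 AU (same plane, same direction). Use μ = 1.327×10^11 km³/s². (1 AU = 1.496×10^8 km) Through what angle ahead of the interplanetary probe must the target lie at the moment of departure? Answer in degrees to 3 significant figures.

φ = 91.6°

In km: r₁ = 2.19 × 1.496×10^8 = 3.27624×10^8 km; r₂ = 8.95 × 1.496×10^8 = 1.33892×10^9 km.
Semi-major axis of the transfer orbit: a_t = (3.27624×10^8 + 1.33892×10^9)/2 = 8.33272×10^8 km.
The half-period of the transfer ellipse is t = π√(a_t³/μ) = 2.0744×10^8 s.
The target's mean motion on its circular orbit is ω₂ = √(μ/r₂³) = 7.4354×10^-9 rad/s.
Angle swept by the target during transfer: ω₂·t = 1.5424 rad = 88.37°.
The interplanetary probe traverses 180° on the transfer ellipse, so the target must lead by 180° − 88.37° = 91.6°.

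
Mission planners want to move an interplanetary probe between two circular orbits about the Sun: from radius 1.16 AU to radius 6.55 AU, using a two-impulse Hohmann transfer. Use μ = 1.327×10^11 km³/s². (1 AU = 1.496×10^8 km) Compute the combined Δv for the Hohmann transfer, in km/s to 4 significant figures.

In km: r₁ = 1.16 × 1.496×10^8 = 1.73536×10^8 km; r₂ = 6.55 × 1.496×10^8 = 9.7988×10^8 km.
Semi-major axis of the transfer orbit: a_t = (1.73536×10^8 + 9.7988×10^8)/2 = 5.76708×10^8 km.
Circular speed at r₁: v₁ = √(μ/r₁) = √(1.327×10^11/1.73536×10^8) = 27.653 km/s.
On the transfer ellipse at r₁, vis-viva equation gives v_p = √[μ(2/r₁ − 1/a_t)] = 36.045 km/s.
First burn Δv₁ = |v_p − v₁| = 8.392 km/s.
At r₂, v₂ = √(μ/r₂) = 11.6372 km/s.
Transfer-orbit speed at r₂: v_a = √[μ(2/r₂ − 1/a_t)] = 6.38360 km/s.
Second burn Δv₂ = |v₂ − v_a| = 5.254 km/s.
Total Δv = Δv₁ + Δv₂ = 13.65 km/s.

Δv = 13.65 km/s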